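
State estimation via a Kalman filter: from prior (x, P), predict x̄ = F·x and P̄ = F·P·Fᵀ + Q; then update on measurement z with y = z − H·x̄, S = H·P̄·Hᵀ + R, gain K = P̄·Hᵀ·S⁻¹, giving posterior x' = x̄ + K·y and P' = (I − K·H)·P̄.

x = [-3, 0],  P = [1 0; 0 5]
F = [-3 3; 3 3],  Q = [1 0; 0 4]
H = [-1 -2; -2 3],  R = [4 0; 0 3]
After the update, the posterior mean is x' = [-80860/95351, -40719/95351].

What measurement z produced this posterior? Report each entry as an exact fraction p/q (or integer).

x̄ = F·x = [9, -9]
P̄ = F·P·Fᵀ + Q = [55 36; 36 58]
S = H·P̄·Hᵀ + R = [435 -202; -202 313]
K = P̄·Hᵀ·S⁻¹ = [-40155/95351 -26524/95351; -26972/95351 13666/95351]
x' − x̄ = [-939019/95351, 817440/95351] = K·y
y = (KᵀK)⁻¹·Kᵀ·(x' − x̄) = [-7, 46]
z = y + H·x̄ = [-7, 46] + [9, -45] = [2, 1]

z = [2, 1]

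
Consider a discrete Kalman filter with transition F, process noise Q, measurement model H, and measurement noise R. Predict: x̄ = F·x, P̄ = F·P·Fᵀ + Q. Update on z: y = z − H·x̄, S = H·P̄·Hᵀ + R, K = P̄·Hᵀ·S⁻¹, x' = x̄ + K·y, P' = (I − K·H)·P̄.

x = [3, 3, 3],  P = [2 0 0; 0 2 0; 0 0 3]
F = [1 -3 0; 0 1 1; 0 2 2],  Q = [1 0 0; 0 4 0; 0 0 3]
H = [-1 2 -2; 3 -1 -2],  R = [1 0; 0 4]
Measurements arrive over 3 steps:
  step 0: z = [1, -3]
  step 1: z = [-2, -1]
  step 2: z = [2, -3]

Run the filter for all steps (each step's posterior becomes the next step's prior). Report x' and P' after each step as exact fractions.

step 0: x' = [19056/23635, 11693/4727, 38986/23635], P' = [61869/23635 15075/4727 46614/23635; 15075/4727 20801/4727 13072/4727; 46614/23635 13072/4727 45789/23635]
step 1: x' = [-404229032/746635547, -719557737/746635547, 27657772/106662221], P' = [646805386/746635547 697889854/746635547 56012830/106662221; 697889854/746635547 1120390554/746635547 96508652/106662221; 56012830/106662221 96508652/106662221 79348579/106662221]
step 2: x' = [994015368451/8782292783113, 15118784187904/8782292783113, 6365222316984/8782292783113], P' = [7600810686755/8782292783113 8186336646785/8782292783113 4591945521290/8782292783113; 8186336646785/8782292783113 13108689862667/8782292783113 7884473298856/8782292783113; 4591945521290/8782292783113 7884473298856/8782292783113 6478731068087/8782292783113]

step 0: x̄ = F·x = [-6, 6, 12]
step 0: P̄ = F·P·Fᵀ + Q = [21 -6 -12; -6 9 10; -12 10 23]
step 0: y = z − H·x̄ = [7, 45]
step 0: S = H·P̄·Hᵀ + R = [46 -3; -3 514]
step 0: K = P̄·Hᵀ·S⁻¹ = [-4347/23635 4251/23635; 383/4727 -430/4727; -7472/23635 -4274/23635]
step 0: x' = x̄ + K·y = [19056/23635, 11693/4727, 38986/23635]
step 0: P' = (I − K·H)·P̄ = [61869/23635 15075/4727 46614/23635; 15075/4727 20801/4727 13072/4727; 46614/23635 13072/4727 45789/23635]
step 1: x̄ = F·x = [-5391/815, 97451/23635, 194902/23635]
step 1: P̄ = F·P·Fᵀ + Q = [19631/815 -13314/815 -26628/815; -13314/815 375054/23635 561028/23635; -26628/815 561028/23635 1192961/23635]
step 1: y = z − H·x̄ = [-8707/23635, 932637/23635]
step 1: S = H·P̄·Hᵀ + R = [832346/23635 1577889/23635; 1577889/23635 24192421/23635]
step 1: K = P̄·Hᵀ·S⁻¹ = [-35205298/746635547 114586671/746635547; 191770126/746635547 -94460530/746635547; -21692684/106662221 -21791830/106662221]
step 1: x' = x̄ + K·y = [-404229032/746635547, -719557737/746635547, 27657772/106662221]
step 1: P' = (I − K·H)·P̄ = [646805386/746635547 697889854/746635547 56012830/106662221; 697889854/746635547 1120390554/746635547 96508652/106662221; 56012830/106662221 96508652/106662221 79348579/106662221]
step 2: x̄ = F·x = [1754444179/746635547, -525953333/746635547, -1051906666/746635547]
step 2: P̄ = F·P·Fᵀ + Q = [7289616795/746635547 -4297873690/746635547 -8595747380/746635547; -4297873690/746635547 6013493923/746635547 6053903470/746635547; -8595747380/746635547 6053903470/746635547 14347713581/746635547]
step 2: y = z − H·x̄ = [2195808607/746635547, -10133005843/746635547]
step 2: S = H·P̄·Hᵀ + R = [23858359838/746635547 15685082843/746635547; 15685082843/746635547 285149266170/746635547]
step 2: K = P̄·Hᵀ·S⁻¹ = [-412028435765/8782292783113 1358051092725/8782292783113; 2262096480837/8782292783113 -1079656630006/8782292783113; -1780461059752/8782292783113 -1766524717790/8782292783113]
step 2: x' = x̄ + K·y = [994015368451/8782292783113, 15118784187904/8782292783113, 6365222316984/8782292783113]
step 2: P' = (I − K·H)·P̄ = [7600810686755/8782292783113 8186336646785/8782292783113 4591945521290/8782292783113; 8186336646785/8782292783113 13108689862667/8782292783113 7884473298856/8782292783113; 4591945521290/8782292783113 7884473298856/8782292783113 6478731068087/8782292783113]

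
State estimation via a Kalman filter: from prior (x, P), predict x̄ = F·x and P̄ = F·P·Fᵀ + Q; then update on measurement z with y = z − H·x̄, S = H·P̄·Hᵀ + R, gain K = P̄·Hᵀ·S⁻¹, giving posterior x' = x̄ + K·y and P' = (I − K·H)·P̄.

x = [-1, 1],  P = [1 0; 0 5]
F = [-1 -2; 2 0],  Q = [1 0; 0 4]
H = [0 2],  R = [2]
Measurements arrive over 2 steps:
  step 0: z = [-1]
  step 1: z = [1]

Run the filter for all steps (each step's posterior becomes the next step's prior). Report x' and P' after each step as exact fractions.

step 0: x' = [-23/17, -10/17], P' = [366/17 -2/17; -2/17 8/17]
step 1: x' = [3151/3081, 1486/3081], P' = [12095/3081 -724/3081; -724/3081 1532/3081]

step 0: x̄ = F·x = [-1, -2]
step 0: P̄ = F·P·Fᵀ + Q = [22 -2; -2 8]
step 0: y = z − H·x̄ = [3]
step 0: S = H·P̄·Hᵀ + R = [34]
step 0: K = P̄·Hᵀ·S⁻¹ = [-2/17; 8/17]
step 0: x' = x̄ + K·y = [-23/17, -10/17]
step 0: P' = (I − K·H)·P̄ = [366/17 -2/17; -2/17 8/17]
step 1: x̄ = F·x = [43/17, -46/17]
step 1: P̄ = F·P·Fᵀ + Q = [407/17 -724/17; -724/17 1532/17]
step 1: y = z − H·x̄ = [109/17]
step 1: S = H·P̄·Hᵀ + R = [6162/17]
step 1: K = P̄·Hᵀ·S⁻¹ = [-724/3081; 1532/3081]
step 1: x' = x̄ + K·y = [3151/3081, 1486/3081]
step 1: P' = (I − K·H)·P̄ = [12095/3081 -724/3081; -724/3081 1532/3081]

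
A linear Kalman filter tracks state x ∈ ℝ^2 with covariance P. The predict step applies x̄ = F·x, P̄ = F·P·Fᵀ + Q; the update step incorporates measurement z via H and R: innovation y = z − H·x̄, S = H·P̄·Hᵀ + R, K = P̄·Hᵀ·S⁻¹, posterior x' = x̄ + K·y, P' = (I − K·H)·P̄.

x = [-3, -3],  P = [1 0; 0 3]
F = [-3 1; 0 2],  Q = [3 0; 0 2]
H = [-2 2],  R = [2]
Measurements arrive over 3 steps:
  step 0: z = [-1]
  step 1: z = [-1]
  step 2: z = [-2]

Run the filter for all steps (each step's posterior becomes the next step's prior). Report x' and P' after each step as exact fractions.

step 0: x' = [3/35, -26/35], P' = [363/35 354/35; 354/35 362/35]
step 1: x' = [-11805/11891, -17750/11891], P' = [29266/11891 26256/11891; 26256/11891 29174/11891]
step 2: x' = [-341969/1031009, -3812/2779], P' = [2549317/1031009 6144/2779; 6144/2779 970/397]

step 0: x̄ = F·x = [6, -6]
step 0: P̄ = F·P·Fᵀ + Q = [15 6; 6 14]
step 0: y = z − H·x̄ = [23]
step 0: S = H·P̄·Hᵀ + R = [70]
step 0: K = P̄·Hᵀ·S⁻¹ = [-9/35; 8/35]
step 0: x' = x̄ + K·y = [3/35, -26/35]
step 0: P' = (I − K·H)·P̄ = [363/35 354/35; 354/35 362/35]
step 1: x̄ = F·x = [-1, -52/35]
step 1: P̄ = F·P·Fᵀ + Q = [46 -40; -40 1518/35]
step 1: y = z − H·x̄ = [-1/35]
step 1: S = H·P̄·Hᵀ + R = [23782/35]
step 1: K = P̄·Hᵀ·S⁻¹ = [-3010/11891; 2918/11891]
step 1: x' = x̄ + K·y = [-11805/11891, -17750/11891]
step 1: P' = (I − K·H)·P̄ = [29266/11891 26256/11891; 26256/11891 29174/11891]
step 2: x̄ = F·x = [17665/11891, -35500/11891]
step 2: P̄ = F·P·Fᵀ + Q = [170705/11891 -99188/11891; -99188/11891 140478/11891]
step 2: y = z − H·x̄ = [82548/11891]
step 2: S = H·P̄·Hᵀ + R = [2062018/11891]
step 2: K = P̄·Hᵀ·S⁻¹ = [-269893/1031009; 646/2779]
step 2: x' = x̄ + K·y = [-341969/1031009, -3812/2779]
step 2: P' = (I − K·H)·P̄ = [2549317/1031009 6144/2779; 6144/2779 970/397]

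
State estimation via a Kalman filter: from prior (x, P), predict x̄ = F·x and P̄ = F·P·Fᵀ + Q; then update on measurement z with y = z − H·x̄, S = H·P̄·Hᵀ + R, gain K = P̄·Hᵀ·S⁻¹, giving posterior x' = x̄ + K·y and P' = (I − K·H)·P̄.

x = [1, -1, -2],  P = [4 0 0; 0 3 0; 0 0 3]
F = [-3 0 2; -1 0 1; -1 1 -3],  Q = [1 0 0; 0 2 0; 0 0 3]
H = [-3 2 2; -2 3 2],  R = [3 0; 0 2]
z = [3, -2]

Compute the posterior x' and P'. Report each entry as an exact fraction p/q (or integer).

x̄ = F·x = [-7, -3, 4]
P̄ = F·P·Fᵀ + Q = [49 18 -6; 18 9 -5; -6 -5 37]
y = z − H·x̄ = [-20, -15]
S = H·P̄·Hᵀ + R = [444 272; 272 199]
K = P̄·Hᵀ·S⁻¹ = [-9245/14372 2148/3593; -1993/7186 1019/3593; -1497/7186 2305/3593]
x' = x̄ + K·y = [-11146/3593, -6134/3593, -5233/3593]
P' = (I − K·H)·P̄ = [48245/14372 -1663/7186 30913/7186; -1663/7186 5859/3593 -8601/3593; 30913/7186 -8601/3593 30663/3593]

x' = [-11146/3593, -6134/3593, -5233/3593]
P' = [48245/14372 -1663/7186 30913/7186; -1663/7186 5859/3593 -8601/3593; 30913/7186 -8601/3593 30663/3593]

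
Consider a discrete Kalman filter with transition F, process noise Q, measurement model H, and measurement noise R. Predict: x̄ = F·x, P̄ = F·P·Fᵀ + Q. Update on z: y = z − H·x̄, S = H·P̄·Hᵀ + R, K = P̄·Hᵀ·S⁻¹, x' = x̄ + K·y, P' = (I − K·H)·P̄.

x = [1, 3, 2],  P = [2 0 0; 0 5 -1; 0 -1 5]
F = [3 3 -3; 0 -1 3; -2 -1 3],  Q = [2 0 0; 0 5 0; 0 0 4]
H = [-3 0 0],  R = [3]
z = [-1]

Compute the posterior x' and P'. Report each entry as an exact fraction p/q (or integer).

x' = [134/385, 2379/385, 259/55]
P' = [128/385 -72/385 -12/55; -72/385 7933/385 488/55; -12/55 488/55 716/55]

x̄ = F·x = [6, 3, 1]
P̄ = F·P·Fᵀ + Q = [128 -72 -84; -72 61 56; -84 56 68]
y = z − H·x̄ = [17]
S = H·P̄·Hᵀ + R = [1155]
K = P̄·Hᵀ·S⁻¹ = [-128/385; 72/385; 12/55]
x' = x̄ + K·y = [134/385, 2379/385, 259/55]
P' = (I − K·H)·P̄ = [128/385 -72/385 -12/55; -72/385 7933/385 488/55; -12/55 488/55 716/55]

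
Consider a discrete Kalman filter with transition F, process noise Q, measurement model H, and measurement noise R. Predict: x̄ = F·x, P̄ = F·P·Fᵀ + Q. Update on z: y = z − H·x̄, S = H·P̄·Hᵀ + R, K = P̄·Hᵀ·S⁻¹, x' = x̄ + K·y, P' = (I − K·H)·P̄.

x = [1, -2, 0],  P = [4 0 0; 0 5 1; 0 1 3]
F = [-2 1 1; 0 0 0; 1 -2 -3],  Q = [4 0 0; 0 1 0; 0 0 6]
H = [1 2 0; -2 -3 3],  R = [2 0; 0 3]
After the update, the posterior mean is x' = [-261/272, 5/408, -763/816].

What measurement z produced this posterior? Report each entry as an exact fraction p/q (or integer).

x̄ = F·x = [-4, 0, 5]
P̄ = F·P·Fᵀ + Q = [30 0 -32; 0 1 0; -32 0 69]
S = H·P̄·Hᵀ + R = [36 -162; -162 1137]
K = P̄·Hᵀ·S⁻¹ = [491/816 -7/136; 149/1224 1/68; 1253/2448 127/408]
x' − x̄ = [827/272, 5/408, -4843/816] = K·y
y = (KᵀK)⁻¹·Kᵀ·(x' − x̄) = [3, -24]
z = y + H·x̄ = [3, -24] + [-4, 23] = [-1, -1]

z = [-1, -1]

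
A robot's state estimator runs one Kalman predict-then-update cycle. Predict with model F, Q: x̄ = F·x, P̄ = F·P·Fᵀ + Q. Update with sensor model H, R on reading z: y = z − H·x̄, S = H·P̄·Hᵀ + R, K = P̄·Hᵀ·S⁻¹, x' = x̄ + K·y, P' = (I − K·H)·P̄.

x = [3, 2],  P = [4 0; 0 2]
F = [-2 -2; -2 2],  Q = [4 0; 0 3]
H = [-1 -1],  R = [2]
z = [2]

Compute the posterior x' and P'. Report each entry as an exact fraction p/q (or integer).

x' = [-370/73, 204/73]
P' = [748/73 -676/73; -676/73 746/73]

x̄ = F·x = [-10, -2]
P̄ = F·P·Fᵀ + Q = [28 8; 8 27]
y = z − H·x̄ = [-10]
S = H·P̄·Hᵀ + R = [73]
K = P̄·Hᵀ·S⁻¹ = [-36/73; -35/73]
x' = x̄ + K·y = [-370/73, 204/73]
P' = (I − K·H)·P̄ = [748/73 -676/73; -676/73 746/73]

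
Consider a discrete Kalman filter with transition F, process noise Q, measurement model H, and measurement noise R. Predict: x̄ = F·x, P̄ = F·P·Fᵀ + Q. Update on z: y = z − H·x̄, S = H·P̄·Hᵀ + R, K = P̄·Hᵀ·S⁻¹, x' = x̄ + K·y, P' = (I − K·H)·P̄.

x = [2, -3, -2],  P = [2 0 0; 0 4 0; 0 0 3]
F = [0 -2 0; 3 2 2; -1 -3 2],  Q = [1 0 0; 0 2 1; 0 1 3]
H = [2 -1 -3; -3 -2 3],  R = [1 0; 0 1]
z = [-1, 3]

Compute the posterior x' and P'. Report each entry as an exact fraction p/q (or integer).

x' = [5678/865, -2479/865, 4891/865]
P' = [17339/1730 -23403/6920 13513/1730; -23403/6920 113093/83040 -53953/20760; 13513/1730 -53953/20760 31913/5190]

x̄ = F·x = [6, -4, 3]
P̄ = F·P·Fᵀ + Q = [17 -16 24; -16 48 -17; 24 -17 53]
y = z − H·x̄ = [-8, 4]
S = H·P̄·Hᵀ + R = [268 -158; -158 403]
K = P̄·Hᵀ·S⁻¹ = [-41/6920 447/3460; -27329/83040 -15557/41520; -4691/20760 2197/10380]
x' = x̄ + K·y = [5678/865, -2479/865, 4891/865]
P' = (I − K·H)·P̄ = [17339/1730 -23403/6920 13513/1730; -23403/6920 113093/83040 -53953/20760; 13513/1730 -53953/20760 31913/5190]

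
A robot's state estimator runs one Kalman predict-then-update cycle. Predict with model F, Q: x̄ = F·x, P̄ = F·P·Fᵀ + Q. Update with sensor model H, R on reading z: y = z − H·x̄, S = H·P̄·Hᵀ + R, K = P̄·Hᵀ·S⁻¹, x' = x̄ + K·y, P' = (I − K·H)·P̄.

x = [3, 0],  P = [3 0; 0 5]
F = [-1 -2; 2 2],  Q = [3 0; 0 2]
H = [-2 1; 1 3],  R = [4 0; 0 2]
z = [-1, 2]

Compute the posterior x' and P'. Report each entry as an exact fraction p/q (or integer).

x' = [54/73, 103/219]
P' = [52/73 -12/73; -12/73 692/2847]

x̄ = F·x = [-3, 6]
P̄ = F·P·Fᵀ + Q = [26 -26; -26 34]
y = z − H·x̄ = [-13, -13]
S = H·P̄·Hᵀ + R = [246 180; 180 178]
K = P̄·Hᵀ·S⁻¹ = [-29/73 8/73; 407/2847 268/949]
x' = x̄ + K·y = [54/73, 103/219]
P' = (I − K·H)·P̄ = [52/73 -12/73; -12/73 692/2847]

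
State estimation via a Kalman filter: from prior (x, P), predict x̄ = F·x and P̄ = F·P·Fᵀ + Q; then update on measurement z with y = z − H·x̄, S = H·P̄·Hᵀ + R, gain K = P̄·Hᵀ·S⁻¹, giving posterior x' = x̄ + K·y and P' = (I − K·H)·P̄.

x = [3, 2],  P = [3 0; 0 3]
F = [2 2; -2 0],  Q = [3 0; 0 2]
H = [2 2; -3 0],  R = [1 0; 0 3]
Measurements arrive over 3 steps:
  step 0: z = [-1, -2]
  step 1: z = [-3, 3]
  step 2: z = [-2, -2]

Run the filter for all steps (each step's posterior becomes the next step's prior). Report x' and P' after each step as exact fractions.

step 0: x̄ = F·x = [10, -6]
step 0: P̄ = F·P·Fᵀ + Q = [27 -12; -12 14]
step 0: y = z − H·x̄ = [-9, 28]
step 0: S = H·P̄·Hᵀ + R = [69 -90; -90 246]
step 0: K = P̄·Hᵀ·S⁻¹ = [5/493 -321/986; 704/1479 158/493]
step 0: x' = x̄ + K·y = [23/29, -38/29]
step 0: P' = (I − K·H)·P̄ = [321/986 -158/493; -158/493 826/1479]
step 1: x̄ = F·x = [-30/29, -46/29]
step 1: P̄ = F·P·Fᵀ + Q = [5875/1479 -10/493; -10/493 1628/493]
step 1: y = z − H·x̄ = [65/29, -3/29]
step 1: S = H·P̄·Hᵀ + R = [44275/1479 -11690/493; -11690/493 19104/493]
step 1: K = P̄·Hᵀ·S⁻¹ = [167/4210 -477/1684; 31527/73675 1109/4210]
step 1: x' = x̄ + K·y = [-1543/1684, -19283/29470]
step 1: P' = (I − K·H)·P̄ = [477/1684 -1109/4210; -1109/4210 35171/73675]
step 2: x̄ = F·x = [-92571/29470, 1543/842]
step 2: P̄ = F·P·Fᵀ + Q = [289924/73675 -167/2105; -167/2105 1319/421]
step 2: y = z − H·x̄ = [9096/14735, -336653/29470]
step 2: S = H·P̄·Hᵀ + R = [2109911/73675 -1704474/73675; -1704474/73675 2830341/73675]
step 2: K = P̄·Hᵀ·S⁻¹ = [568158/13874159 -3921416/13874159; 346894/816127 213961/816127]
step 2: x' = x̄ + K·y = [3131837/27748318, -734475/816127]
step 2: P' = (I − K·H)·P̄ = [3921416/13874159 -213961/816127; -213961/816127 387408/816127]

step 0: x' = [23/29, -38/29], P' = [321/986 -158/493; -158/493 826/1479]
step 1: x' = [-1543/1684, -19283/29470], P' = [477/1684 -1109/4210; -1109/4210 35171/73675]
step 2: x' = [3131837/27748318, -734475/816127], P' = [3921416/13874159 -213961/816127; -213961/816127 387408/816127]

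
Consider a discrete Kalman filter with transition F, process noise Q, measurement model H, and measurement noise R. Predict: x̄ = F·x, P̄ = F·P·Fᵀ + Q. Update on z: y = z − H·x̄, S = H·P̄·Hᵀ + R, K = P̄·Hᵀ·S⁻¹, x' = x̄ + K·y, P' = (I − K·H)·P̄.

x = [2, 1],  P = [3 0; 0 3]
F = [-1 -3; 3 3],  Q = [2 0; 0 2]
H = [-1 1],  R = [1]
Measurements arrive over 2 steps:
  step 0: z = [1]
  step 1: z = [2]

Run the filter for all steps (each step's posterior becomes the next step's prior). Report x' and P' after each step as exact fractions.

step 0: x̄ = F·x = [-5, 9]
step 0: P̄ = F·P·Fᵀ + Q = [32 -36; -36 56]
step 0: y = z − H·x̄ = [-13]
step 0: S = H·P̄·Hᵀ + R = [161]
step 0: K = P̄·Hᵀ·S⁻¹ = [-68/161; 4/7]
step 0: x' = x̄ + K·y = [79/161, 11/7]
step 0: P' = (I − K·H)·P̄ = [528/161 20/7; 20/7 24/7]
step 1: x̄ = F·x = [-838/161, 996/161]
step 1: P̄ = F·P·Fᵀ + Q = [8578/161 -12072/161; -12072/161 18322/161]
step 1: y = z − H·x̄ = [-216/23]
step 1: S = H·P̄·Hᵀ + R = [7315/23]
step 1: K = P̄·Hᵀ·S⁻¹ = [-590/1463; 4342/7315]
step 1: x' = x̄ + K·y = [-2074/1463, 4476/7315]
step 1: P' = (I − K·H)·P̄ = [2274/1463 1684/1463; 1684/1463 12762/7315]

step 0: x' = [79/161, 11/7], P' = [528/161 20/7; 20/7 24/7]
step 1: x' = [-2074/1463, 4476/7315], P' = [2274/1463 1684/1463; 1684/1463 12762/7315]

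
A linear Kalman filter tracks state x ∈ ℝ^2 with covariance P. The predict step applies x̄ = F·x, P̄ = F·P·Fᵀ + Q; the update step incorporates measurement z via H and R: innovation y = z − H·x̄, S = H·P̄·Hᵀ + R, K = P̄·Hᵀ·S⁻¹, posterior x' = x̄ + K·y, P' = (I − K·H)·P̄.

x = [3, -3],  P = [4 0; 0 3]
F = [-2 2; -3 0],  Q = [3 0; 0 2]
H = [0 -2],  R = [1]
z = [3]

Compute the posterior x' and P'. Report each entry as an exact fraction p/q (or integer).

x' = [-124/17, -79/51]
P' = [271/17 8/51; 8/51 38/153]

x̄ = F·x = [-12, -9]
P̄ = F·P·Fᵀ + Q = [31 24; 24 38]
y = z − H·x̄ = [-15]
S = H·P̄·Hᵀ + R = [153]
K = P̄·Hᵀ·S⁻¹ = [-16/51; -76/153]
x' = x̄ + K·y = [-124/17, -79/51]
P' = (I − K·H)·P̄ = [271/17 8/51; 8/51 38/153]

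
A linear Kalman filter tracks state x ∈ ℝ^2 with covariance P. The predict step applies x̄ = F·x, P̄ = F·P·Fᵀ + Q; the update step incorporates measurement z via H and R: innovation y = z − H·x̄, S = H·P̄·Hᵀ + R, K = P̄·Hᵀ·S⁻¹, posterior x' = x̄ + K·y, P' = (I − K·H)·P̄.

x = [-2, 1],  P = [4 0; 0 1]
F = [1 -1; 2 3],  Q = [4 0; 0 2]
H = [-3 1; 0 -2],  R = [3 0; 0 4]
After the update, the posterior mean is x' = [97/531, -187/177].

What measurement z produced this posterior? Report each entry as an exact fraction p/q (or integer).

z = [-2, 2]

x̄ = F·x = [-3, -1]
P̄ = F·P·Fᵀ + Q = [9 5; 5 27]
S = H·P̄·Hᵀ + R = [81 -24; -24 112]
K = P̄·Hᵀ·S⁻¹ = [-169/531 -223/1416; 1/177 -227/472]
x' − x̄ = [1690/531, -10/177] = K·y
y = (KᵀK)⁻¹·Kᵀ·(x' − x̄) = [-10, 0]
z = y + H·x̄ = [-10, 0] + [8, 2] = [-2, 2]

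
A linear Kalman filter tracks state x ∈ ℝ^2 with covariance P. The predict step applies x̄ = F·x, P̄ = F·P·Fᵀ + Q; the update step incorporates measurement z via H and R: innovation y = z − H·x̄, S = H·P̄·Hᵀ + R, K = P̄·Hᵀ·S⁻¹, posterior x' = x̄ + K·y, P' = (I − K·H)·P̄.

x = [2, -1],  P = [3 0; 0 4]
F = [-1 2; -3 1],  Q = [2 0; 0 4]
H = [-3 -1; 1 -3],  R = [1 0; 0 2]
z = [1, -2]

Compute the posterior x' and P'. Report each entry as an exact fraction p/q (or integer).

x̄ = F·x = [-4, -7]
P̄ = F·P·Fᵀ + Q = [21 17; 17 35]
y = z − H·x̄ = [-18, -19]
S = H·P̄·Hᵀ + R = [327 178; 178 236]
K = P̄·Hᵀ·S⁻¹ = [-3385/11372 2215/22744; -579/5686 -3367/11372]
x' = x̄ + K·y = [-11201/22744, 5213/11372]
P' = (I − K·H)·P̄ = [1237/11372 -163/5686; -163/5686 534/2843]

x' = [-11201/22744, 5213/11372]
P' = [1237/11372 -163/5686; -163/5686 534/2843]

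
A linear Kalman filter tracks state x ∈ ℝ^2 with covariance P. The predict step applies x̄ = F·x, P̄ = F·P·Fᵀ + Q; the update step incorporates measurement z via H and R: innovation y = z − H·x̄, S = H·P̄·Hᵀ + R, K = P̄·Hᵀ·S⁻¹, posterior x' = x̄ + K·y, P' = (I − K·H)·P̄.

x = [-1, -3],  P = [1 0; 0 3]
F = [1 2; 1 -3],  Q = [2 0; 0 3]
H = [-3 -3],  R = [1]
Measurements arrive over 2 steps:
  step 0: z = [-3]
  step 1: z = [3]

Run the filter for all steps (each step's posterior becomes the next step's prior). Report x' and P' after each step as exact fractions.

step 0: x̄ = F·x = [-7, 8]
step 0: P̄ = F·P·Fᵀ + Q = [15 -17; -17 31]
step 0: y = z − H·x̄ = [0]
step 0: S = H·P̄·Hᵀ + R = [109]
step 0: K = P̄·Hᵀ·S⁻¹ = [6/109; -42/109]
step 0: x' = x̄ + K·y = [-7, 8]
step 0: P' = (I − K·H)·P̄ = [1599/109 -1601/109; -1601/109 1615/109]
step 1: x̄ = F·x = [9, -31]
step 1: P̄ = F·P·Fᵀ + Q = [1873/109 -6490/109; -6490/109 26067/109]
step 1: y = z − H·x̄ = [-63]
step 1: S = H·P̄·Hᵀ + R = [134749/109]
step 1: K = P̄·Hᵀ·S⁻¹ = [13851/134749; -58731/134749]
step 1: x' = x̄ + K·y = [340128/134749, -477166/134749]
step 1: P' = (I − K·H)·P̄ = [555364/134749 -559981/134749; -559981/134749 579558/134749]

step 0: x' = [-7, 8], P' = [1599/109 -1601/109; -1601/109 1615/109]
step 1: x' = [340128/134749, -477166/134749], P' = [555364/134749 -559981/134749; -559981/134749 579558/134749]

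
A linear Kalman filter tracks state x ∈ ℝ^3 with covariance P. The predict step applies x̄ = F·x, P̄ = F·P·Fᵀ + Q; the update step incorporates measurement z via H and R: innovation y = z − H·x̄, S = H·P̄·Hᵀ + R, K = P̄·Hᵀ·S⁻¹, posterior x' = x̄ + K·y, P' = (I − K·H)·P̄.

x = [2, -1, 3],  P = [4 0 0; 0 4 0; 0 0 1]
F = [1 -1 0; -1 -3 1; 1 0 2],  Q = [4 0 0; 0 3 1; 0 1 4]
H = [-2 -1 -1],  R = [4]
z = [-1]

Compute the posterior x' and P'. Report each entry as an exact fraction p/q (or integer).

x̄ = F·x = [3, 4, 8]
P̄ = F·P·Fᵀ + Q = [12 8 4; 8 44 -1; 4 -1 12]
y = z − H·x̄ = [17]
S = H·P̄·Hᵀ + R = [154]
K = P̄·Hᵀ·S⁻¹ = [-18/77; -59/154; -19/154]
x' = x̄ + K·y = [-75/77, -387/154, 909/154]
P' = (I − K·H)·P̄ = [276/77 -446/77 -34/77; -446/77 3295/154 -1275/154; -34/77 -1275/154 1487/154]

x' = [-75/77, -387/154, 909/154]
P' = [276/77 -446/77 -34/77; -446/77 3295/154 -1275/154; -34/77 -1275/154 1487/154]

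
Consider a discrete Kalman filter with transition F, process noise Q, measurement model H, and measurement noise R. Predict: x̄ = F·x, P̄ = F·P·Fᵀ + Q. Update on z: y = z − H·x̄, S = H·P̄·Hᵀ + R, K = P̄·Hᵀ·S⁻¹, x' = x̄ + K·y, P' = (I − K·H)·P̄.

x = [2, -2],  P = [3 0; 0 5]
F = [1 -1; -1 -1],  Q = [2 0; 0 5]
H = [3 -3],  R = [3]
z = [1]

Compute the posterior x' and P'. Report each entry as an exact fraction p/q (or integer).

x̄ = F·x = [4, 0]
P̄ = F·P·Fᵀ + Q = [10 2; 2 13]
y = z − H·x̄ = [-11]
S = H·P̄·Hᵀ + R = [174]
K = P̄·Hᵀ·S⁻¹ = [4/29; -11/58]
x' = x̄ + K·y = [72/29, 121/58]
P' = (I − K·H)·P̄ = [194/29 190/29; 190/29 391/58]

x' = [72/29, 121/58]
P' = [194/29 190/29; 190/29 391/58]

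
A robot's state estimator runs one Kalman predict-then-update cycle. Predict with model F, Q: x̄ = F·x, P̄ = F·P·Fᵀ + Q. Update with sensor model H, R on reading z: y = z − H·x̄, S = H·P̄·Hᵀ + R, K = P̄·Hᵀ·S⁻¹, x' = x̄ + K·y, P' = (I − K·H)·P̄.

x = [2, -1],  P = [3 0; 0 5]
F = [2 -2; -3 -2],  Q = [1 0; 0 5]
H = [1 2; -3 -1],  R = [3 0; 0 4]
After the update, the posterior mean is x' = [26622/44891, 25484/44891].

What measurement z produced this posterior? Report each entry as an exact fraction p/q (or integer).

x̄ = F·x = [6, -4]
P̄ = F·P·Fᵀ + Q = [33 2; 2 52]
S = H·P̄·Hᵀ + R = [252 -217; -217 365]
K = P̄·Hᵀ·S⁻¹ = [-8412/44891 -2489/6413; 26104/44891 1198/6413]
x' − x̄ = [-242724/44891, 205048/44891] = K·y
y = (KᵀK)⁻¹·Kᵀ·(x' − x̄) = [4, 12]
z = y + H·x̄ = [4, 12] + [-2, -14] = [2, -2]

z = [2, -2]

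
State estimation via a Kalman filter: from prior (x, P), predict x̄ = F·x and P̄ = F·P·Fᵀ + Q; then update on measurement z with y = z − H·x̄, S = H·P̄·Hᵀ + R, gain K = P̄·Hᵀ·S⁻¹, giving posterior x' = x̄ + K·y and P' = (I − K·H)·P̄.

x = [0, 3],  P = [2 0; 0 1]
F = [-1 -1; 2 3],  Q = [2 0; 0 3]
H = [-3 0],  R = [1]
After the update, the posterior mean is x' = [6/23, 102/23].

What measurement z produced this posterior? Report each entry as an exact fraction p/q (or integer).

x̄ = F·x = [-3, 9]
P̄ = F·P·Fᵀ + Q = [5 -7; -7 20]
S = H·P̄·Hᵀ + R = [46]
K = P̄·Hᵀ·S⁻¹ = [-15/46; 21/46]
x' − x̄ = [75/23, -105/23] = K·y
y = (KᵀK)⁻¹·Kᵀ·(x' − x̄) = [-10]
z = y + H·x̄ = [-10] + [9] = [-1]

z = [-1]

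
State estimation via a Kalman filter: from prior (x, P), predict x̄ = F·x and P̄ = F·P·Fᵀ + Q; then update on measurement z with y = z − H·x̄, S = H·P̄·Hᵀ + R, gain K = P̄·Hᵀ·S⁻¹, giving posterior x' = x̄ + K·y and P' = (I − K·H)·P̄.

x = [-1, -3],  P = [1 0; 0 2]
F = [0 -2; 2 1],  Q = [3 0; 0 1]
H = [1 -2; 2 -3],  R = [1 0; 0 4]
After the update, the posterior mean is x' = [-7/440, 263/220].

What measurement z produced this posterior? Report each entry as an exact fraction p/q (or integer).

x̄ = F·x = [6, -5]
P̄ = F·P·Fᵀ + Q = [11 -4; -4 7]
S = H·P̄·Hᵀ + R = [56 92; 92 159]
K = P̄·Hᵀ·S⁻¹ = [-107/440 39/110; -97/220 4/55]
x' − x̄ = [-2647/440, 1363/220] = K·y
y = (KᵀK)⁻¹·Kᵀ·(x' − x̄) = [-19, -30]
z = y + H·x̄ = [-19, -30] + [16, 27] = [-3, -3]

z = [-3, -3]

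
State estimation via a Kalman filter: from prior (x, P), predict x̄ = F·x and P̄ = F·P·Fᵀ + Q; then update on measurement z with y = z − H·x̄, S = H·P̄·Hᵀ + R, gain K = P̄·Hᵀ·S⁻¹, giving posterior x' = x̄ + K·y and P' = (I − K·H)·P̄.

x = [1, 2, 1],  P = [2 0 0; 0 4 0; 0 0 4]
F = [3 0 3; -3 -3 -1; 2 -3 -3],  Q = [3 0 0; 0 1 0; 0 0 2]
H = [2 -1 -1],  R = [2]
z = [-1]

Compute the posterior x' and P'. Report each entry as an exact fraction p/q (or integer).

x' = [-1086/659, -1940/659, 367/659]
P' = [9339/659 6270/659 12072/659; 6270/659 14856/659 -2006/659; 12072/659 -2006/659 26482/659]

x̄ = F·x = [6, -10, -7]
P̄ = F·P·Fᵀ + Q = [57 -30 -24; -30 59 36; -24 36 82]
y = z − H·x̄ = [-30]
S = H·P̄·Hᵀ + R = [659]
K = P̄·Hᵀ·S⁻¹ = [168/659; -155/659; -166/659]
x' = x̄ + K·y = [-1086/659, -1940/659, 367/659]
P' = (I − K·H)·P̄ = [9339/659 6270/659 12072/659; 6270/659 14856/659 -2006/659; 12072/659 -2006/659 26482/659]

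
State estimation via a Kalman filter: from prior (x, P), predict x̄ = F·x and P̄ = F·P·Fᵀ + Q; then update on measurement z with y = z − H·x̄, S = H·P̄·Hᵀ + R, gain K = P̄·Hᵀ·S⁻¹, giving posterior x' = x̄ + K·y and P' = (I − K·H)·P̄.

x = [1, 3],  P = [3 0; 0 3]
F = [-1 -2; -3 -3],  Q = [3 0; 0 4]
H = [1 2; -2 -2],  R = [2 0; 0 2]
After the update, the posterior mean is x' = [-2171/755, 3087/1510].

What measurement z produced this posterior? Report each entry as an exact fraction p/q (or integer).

x̄ = F·x = [-7, -12]
P̄ = F·P·Fᵀ + Q = [18 27; 27 58]
S = H·P̄·Hᵀ + R = [360 -430; -430 522]
K = P̄·Hᵀ·S⁻¹ = [-279/755 -72/151; 773/1510 29/302]
x' − x̄ = [3114/755, 21207/1510] = K·y
y = (KᵀK)⁻¹·Kᵀ·(x' − x̄) = [34, -35]
z = y + H·x̄ = [34, -35] + [-31, 38] = [3, 3]

z = [3, 3]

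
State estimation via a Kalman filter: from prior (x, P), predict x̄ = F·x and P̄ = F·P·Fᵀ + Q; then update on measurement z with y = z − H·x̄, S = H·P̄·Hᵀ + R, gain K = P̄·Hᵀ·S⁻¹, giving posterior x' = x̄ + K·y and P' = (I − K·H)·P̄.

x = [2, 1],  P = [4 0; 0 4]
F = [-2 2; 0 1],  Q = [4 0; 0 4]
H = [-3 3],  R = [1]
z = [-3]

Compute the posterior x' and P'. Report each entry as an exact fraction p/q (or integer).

x' = [502/253, 1]
P' = [2052/253 8; 8 8]

x̄ = F·x = [-2, 1]
P̄ = F·P·Fᵀ + Q = [36 8; 8 8]
y = z − H·x̄ = [-12]
S = H·P̄·Hᵀ + R = [253]
K = P̄·Hᵀ·S⁻¹ = [-84/253; 0]
x' = x̄ + K·y = [502/253, 1]
P' = (I − K·H)·P̄ = [2052/253 8; 8 8]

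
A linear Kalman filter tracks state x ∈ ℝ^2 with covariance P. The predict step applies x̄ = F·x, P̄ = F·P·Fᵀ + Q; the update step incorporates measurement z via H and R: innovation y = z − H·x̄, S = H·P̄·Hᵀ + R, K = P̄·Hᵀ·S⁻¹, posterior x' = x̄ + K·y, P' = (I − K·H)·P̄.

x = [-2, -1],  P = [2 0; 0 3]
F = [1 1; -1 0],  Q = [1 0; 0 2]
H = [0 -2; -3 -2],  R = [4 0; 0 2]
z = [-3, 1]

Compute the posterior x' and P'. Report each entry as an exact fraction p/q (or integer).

x̄ = F·x = [-3, 2]
P̄ = F·P·Fᵀ + Q = [6 -2; -2 4]
y = z − H·x̄ = [1, -4]
S = H·P̄·Hᵀ + R = [20 4; 4 48]
K = P̄·Hᵀ·S⁻¹ = [31/118 -37/118; -47/118 -1/118]
x' = x̄ + K·y = [-175/118, 193/118]
P' = (I − K·H)·P̄ = [33/59 -31/59; -31/59 47/59]

x' = [-175/118, 193/118]
P' = [33/59 -31/59; -31/59 47/59]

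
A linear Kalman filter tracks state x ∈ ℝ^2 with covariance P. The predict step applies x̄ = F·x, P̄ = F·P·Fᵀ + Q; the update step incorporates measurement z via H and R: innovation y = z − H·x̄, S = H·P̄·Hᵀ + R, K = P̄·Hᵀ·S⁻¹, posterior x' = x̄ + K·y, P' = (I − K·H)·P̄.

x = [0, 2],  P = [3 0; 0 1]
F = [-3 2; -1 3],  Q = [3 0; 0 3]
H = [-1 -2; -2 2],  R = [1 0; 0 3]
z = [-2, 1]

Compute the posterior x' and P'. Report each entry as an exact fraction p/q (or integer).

x̄ = F·x = [4, 6]
P̄ = F·P·Fᵀ + Q = [34 15; 15 15]
y = z − H·x̄ = [14, -3]
S = H·P̄·Hᵀ + R = [155 38; 38 79]
K = P̄·Hᵀ·S⁻¹ = [-516/1543 -494/1543; -3555/10801 1710/10801]
x' = x̄ + K·y = [430/1543, 9906/10801]
P' = (I − K·H)·P̄ = [666/1543 -75/1543; -75/1543 2040/10801]

x' = [430/1543, 9906/10801]
P' = [666/1543 -75/1543; -75/1543 2040/10801]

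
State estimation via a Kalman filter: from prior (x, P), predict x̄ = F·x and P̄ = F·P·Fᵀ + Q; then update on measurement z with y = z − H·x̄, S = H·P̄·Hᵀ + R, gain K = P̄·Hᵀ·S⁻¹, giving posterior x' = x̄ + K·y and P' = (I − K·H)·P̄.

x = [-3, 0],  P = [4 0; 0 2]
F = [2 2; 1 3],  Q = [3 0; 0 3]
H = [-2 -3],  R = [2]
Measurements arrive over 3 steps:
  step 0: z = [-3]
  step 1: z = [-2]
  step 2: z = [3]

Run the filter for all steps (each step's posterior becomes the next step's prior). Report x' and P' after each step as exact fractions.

step 0: x' = [-714/575, 9/5], P' = [2529/575 -14/5; -14/5 2]
step 1: x' = [-420/24413, 18991/24413], P' = [134691/24413 -88342/24413; -88342/24413 63224/24413]
step 2: x' = [377398/551851, -750586/551851], P' = [3367893/551851 -2221546/551851; -2221546/551851 1585141/551851]

step 0: x̄ = F·x = [-6, -3]
step 0: P̄ = F·P·Fᵀ + Q = [27 20; 20 25]
step 0: y = z − H·x̄ = [-24]
step 0: S = H·P̄·Hᵀ + R = [575]
step 0: K = P̄·Hᵀ·S⁻¹ = [-114/575; -1/5]
step 0: x' = x̄ + K·y = [-714/575, 9/5]
step 0: P' = (I − K·H)·P̄ = [2529/575 -14/5; -14/5 2]
step 1: x̄ = F·x = [642/575, 2391/575]
step 1: P̄ = F·P·Fᵀ + Q = [3561/575 -922/575; -922/575 4944/575]
step 1: y = z − H·x̄ = [7307/575]
step 1: S = H·P̄·Hᵀ + R = [48826/575]
step 1: K = P̄·Hᵀ·S⁻¹ = [-2178/24413; -6494/24413]
step 1: x' = x̄ + K·y = [-420/24413, 18991/24413]
step 1: P' = (I − K·H)·P̄ = [134691/24413 -88342/24413; -88342/24413 63224/24413]
step 2: x̄ = F·x = [37142/24413, 56553/24413]
step 2: P̄ = F·P·Fᵀ + Q = [158163/24413 -58010/24413; -58010/24413 246894/24413]
step 2: y = z − H·x̄ = [317182/24413]
step 2: S = H·P̄·Hᵀ + R = [2207404/24413]
step 2: K = P̄·Hᵀ·S⁻¹ = [-35574/551851; -312331/1103702]
step 2: x' = x̄ + K·y = [377398/551851, -750586/551851]
step 2: P' = (I − K·H)·P̄ = [3367893/551851 -2221546/551851; -2221546/551851 1585141/551851]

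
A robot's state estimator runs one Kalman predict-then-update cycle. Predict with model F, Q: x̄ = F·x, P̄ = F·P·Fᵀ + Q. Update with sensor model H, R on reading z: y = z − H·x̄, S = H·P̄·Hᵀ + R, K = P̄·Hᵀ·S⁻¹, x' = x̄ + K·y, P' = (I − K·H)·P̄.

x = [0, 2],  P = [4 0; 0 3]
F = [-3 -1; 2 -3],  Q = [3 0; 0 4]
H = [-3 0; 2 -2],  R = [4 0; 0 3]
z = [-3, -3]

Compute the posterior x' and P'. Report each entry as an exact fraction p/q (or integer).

x' = [2125/2539, 11027/5078]
P' = [14244/33007 13902/33007; 13902/33007 75771/66014]

x̄ = F·x = [-2, -6]
P̄ = F·P·Fᵀ + Q = [42 -15; -15 47]
y = z − H·x̄ = [-9, -11]
S = H·P̄·Hᵀ + R = [382 -342; -342 479]
K = P̄·Hᵀ·S⁻¹ = [-10683/33007 228/33007; -20853/66014 -15989/33007]
x' = x̄ + K·y = [2125/2539, 11027/5078]
P' = (I − K·H)·P̄ = [14244/33007 13902/33007; 13902/33007 75771/66014]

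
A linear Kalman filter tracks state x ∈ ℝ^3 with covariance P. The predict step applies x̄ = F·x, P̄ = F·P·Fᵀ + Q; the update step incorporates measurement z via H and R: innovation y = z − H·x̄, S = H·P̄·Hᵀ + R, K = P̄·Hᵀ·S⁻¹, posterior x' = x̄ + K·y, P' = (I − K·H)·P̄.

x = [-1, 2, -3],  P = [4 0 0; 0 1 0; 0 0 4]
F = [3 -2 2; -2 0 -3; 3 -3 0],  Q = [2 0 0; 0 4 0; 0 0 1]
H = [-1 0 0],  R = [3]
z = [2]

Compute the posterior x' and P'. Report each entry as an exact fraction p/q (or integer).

x̄ = F·x = [-13, 11, -9]
P̄ = F·P·Fᵀ + Q = [58 -48 42; -48 56 -24; 42 -24 46]
y = z − H·x̄ = [-11]
S = H·P̄·Hᵀ + R = [61]
K = P̄·Hᵀ·S⁻¹ = [-58/61; 48/61; -42/61]
x' = x̄ + K·y = [-155/61, 143/61, -87/61]
P' = (I − K·H)·P̄ = [174/61 -144/61 126/61; -144/61 1112/61 552/61; 126/61 552/61 1042/61]

x' = [-155/61, 143/61, -87/61]
P' = [174/61 -144/61 126/61; -144/61 1112/61 552/61; 126/61 552/61 1042/61]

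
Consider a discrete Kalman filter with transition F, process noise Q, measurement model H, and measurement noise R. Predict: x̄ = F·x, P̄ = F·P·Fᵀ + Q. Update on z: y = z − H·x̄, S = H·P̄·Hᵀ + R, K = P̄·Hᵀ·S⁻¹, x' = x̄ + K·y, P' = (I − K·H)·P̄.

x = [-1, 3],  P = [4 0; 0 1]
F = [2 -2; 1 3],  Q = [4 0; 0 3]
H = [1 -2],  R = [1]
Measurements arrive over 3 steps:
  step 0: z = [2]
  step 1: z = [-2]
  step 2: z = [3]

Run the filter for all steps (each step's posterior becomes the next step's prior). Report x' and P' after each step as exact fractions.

step 0: x̄ = F·x = [-8, 8]
step 0: P̄ = F·P·Fᵀ + Q = [24 2; 2 16]
step 0: y = z − H·x̄ = [26]
step 0: S = H·P̄·Hᵀ + R = [81]
step 0: K = P̄·Hᵀ·S⁻¹ = [20/81; -10/27]
step 0: x' = x̄ + K·y = [-128/81, -44/27]
step 0: P' = (I − K·H)·P̄ = [1544/81 254/27; 254/27 44/9]
step 1: x̄ = F·x = [8/81, -524/81]
step 1: P̄ = F·P·Fᵀ + Q = [1988/81 3760/81; 3760/81 9923/81]
step 1: y = z − H·x̄ = [-406/27]
step 1: S = H·P̄·Hᵀ + R = [2969/9]
step 1: K = P̄·Hᵀ·S⁻¹ = [-1844/8907; -5362/8907]
step 1: x' = x̄ + K·y = [9536/2969, 23008/8907]
step 1: P' = (I − K·H)·P̄ = [92668/8907 15752/2969; 15752/2969 26309/8907]
step 2: x̄ = F·x = [11200/8907, 32544/2969]
step 2: P̄ = F·P·Fᵀ + Q = [44496/2969 216506/8907; 216506/8907 639706/8907]
step 2: y = z − H·x̄ = [210785/8907]
step 2: S = H·P̄·Hᵀ + R = [1835195/8907]
step 2: K = P̄·Hᵀ·S⁻¹ = [-299524/1835195; -1062906/1835195]
step 2: x' = x̄ + K·y = [-956124/367039, -1007542/367039]
step 2: P' = (I − K·H)·P̄ = [52294336/5505585 26596454/5505585; 26596454/5505585 14892586/5505585]

step 0: x' = [-128/81, -44/27], P' = [1544/81 254/27; 254/27 44/9]
step 1: x' = [9536/2969, 23008/8907], P' = [92668/8907 15752/2969; 15752/2969 26309/8907]
step 2: x' = [-956124/367039, -1007542/367039], P' = [52294336/5505585 26596454/5505585; 26596454/5505585 14892586/5505585]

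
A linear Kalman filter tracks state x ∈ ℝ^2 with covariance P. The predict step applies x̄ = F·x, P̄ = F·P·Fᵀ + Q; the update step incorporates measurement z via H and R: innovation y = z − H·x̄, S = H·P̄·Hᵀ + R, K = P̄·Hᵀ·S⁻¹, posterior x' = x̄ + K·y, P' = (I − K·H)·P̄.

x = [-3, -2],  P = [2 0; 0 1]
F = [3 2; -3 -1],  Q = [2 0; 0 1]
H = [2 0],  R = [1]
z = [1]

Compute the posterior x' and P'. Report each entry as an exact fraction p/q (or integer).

x' = [35/97, -13/97]
P' = [24/97 -20/97; -20/97 340/97]

x̄ = F·x = [-13, 11]
P̄ = F·P·Fᵀ + Q = [24 -20; -20 20]
y = z − H·x̄ = [27]
S = H·P̄·Hᵀ + R = [97]
K = P̄·Hᵀ·S⁻¹ = [48/97; -40/97]
x' = x̄ + K·y = [35/97, -13/97]
P' = (I − K·H)·P̄ = [24/97 -20/97; -20/97 340/97]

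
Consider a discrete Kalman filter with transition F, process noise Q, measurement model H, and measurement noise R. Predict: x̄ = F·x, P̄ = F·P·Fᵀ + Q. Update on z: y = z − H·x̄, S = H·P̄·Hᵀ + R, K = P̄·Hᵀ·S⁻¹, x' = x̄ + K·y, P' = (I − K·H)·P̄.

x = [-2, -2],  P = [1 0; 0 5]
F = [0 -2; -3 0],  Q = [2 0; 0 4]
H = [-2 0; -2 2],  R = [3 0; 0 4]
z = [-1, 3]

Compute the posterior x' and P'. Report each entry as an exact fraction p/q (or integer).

x' = [1081/1340, 6889/2680]
P' = [231/335 429/670; 429/670 2041/1340]

x̄ = F·x = [4, 6]
P̄ = F·P·Fᵀ + Q = [22 0; 0 13]
y = z − H·x̄ = [7, -1]
S = H·P̄·Hᵀ + R = [91 88; 88 144]
K = P̄·Hᵀ·S⁻¹ = [-154/335 -33/1340; -143/335 1183/2680]
x' = x̄ + K·y = [1081/1340, 6889/2680]
P' = (I − K·H)·P̄ = [231/335 429/670; 429/670 2041/1340]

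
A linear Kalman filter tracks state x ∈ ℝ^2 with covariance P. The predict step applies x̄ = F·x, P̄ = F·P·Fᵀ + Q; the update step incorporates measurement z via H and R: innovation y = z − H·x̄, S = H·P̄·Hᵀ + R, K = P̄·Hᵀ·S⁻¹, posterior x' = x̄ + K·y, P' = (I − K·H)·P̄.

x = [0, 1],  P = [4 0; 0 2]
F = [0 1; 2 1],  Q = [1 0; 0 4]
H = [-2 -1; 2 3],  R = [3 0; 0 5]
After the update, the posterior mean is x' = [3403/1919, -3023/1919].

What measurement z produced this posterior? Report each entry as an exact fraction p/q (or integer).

z = [-3, -2]

x̄ = F·x = [1, 1]
P̄ = F·P·Fᵀ + Q = [3 2; 2 22]
S = H·P̄·Hᵀ + R = [45 -94; -94 239]
K = P̄·Hᵀ·S⁻¹ = [-784/1919 -212/1919; 366/1919 706/1919]
x' − x̄ = [1484/1919, -4942/1919] = K·y
y = (KᵀK)⁻¹·Kᵀ·(x' − x̄) = [0, -7]
z = y + H·x̄ = [0, -7] + [-3, 5] = [-3, -2]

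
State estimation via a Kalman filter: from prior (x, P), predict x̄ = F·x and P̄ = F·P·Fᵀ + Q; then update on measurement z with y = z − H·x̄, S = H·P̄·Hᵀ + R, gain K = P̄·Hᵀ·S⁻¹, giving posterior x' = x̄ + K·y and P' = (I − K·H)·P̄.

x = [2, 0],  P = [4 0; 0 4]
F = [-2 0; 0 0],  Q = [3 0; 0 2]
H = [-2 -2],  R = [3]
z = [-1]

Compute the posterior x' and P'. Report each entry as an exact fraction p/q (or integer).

x' = [-2/29, 12/29]
P' = [209/87 -152/87; -152/87 158/87]

x̄ = F·x = [-4, 0]
P̄ = F·P·Fᵀ + Q = [19 0; 0 2]
y = z − H·x̄ = [-9]
S = H·P̄·Hᵀ + R = [87]
K = P̄·Hᵀ·S⁻¹ = [-38/87; -4/87]
x' = x̄ + K·y = [-2/29, 12/29]
P' = (I − K·H)·P̄ = [209/87 -152/87; -152/87 158/87]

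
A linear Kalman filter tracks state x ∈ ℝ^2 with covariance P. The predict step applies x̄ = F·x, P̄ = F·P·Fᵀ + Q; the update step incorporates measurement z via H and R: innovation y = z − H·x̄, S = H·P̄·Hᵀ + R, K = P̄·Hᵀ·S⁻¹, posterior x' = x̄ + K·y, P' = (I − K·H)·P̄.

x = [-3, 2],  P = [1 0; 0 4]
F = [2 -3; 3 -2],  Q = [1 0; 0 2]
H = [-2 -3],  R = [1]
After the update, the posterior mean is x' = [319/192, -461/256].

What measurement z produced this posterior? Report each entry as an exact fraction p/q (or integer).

z = [2]

x̄ = F·x = [-12, -13]
P̄ = F·P·Fᵀ + Q = [41 30; 30 27]
S = H·P̄·Hᵀ + R = [768]
K = P̄·Hᵀ·S⁻¹ = [-43/192; -47/256]
x' − x̄ = [2623/192, 2867/256] = K·y
y = (KᵀK)⁻¹·Kᵀ·(x' − x̄) = [-61]
z = y + H·x̄ = [-61] + [63] = [2]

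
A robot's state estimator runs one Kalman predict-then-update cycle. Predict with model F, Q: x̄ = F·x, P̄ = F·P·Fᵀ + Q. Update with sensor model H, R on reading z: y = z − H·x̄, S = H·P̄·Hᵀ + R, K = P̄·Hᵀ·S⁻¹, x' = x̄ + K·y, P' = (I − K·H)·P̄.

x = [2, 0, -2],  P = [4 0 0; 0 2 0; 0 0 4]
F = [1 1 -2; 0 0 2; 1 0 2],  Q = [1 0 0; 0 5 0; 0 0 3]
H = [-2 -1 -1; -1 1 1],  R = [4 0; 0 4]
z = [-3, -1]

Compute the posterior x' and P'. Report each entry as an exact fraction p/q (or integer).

x' = [3567/2384, -5341/9536, 7409/9536]
P' = [505/596 -827/2384 -249/2384; -827/2384 28801/9536 -19429/9536; -249/2384 -19429/9536 30553/9536]

x̄ = F·x = [6, -4, -2]
P̄ = F·P·Fᵀ + Q = [23 -16 -12; -16 21 16; -12 16 23]
y = z − H·x̄ = [3, 11]
S = H·P̄·Hᵀ + R = [60 -2; -2 159]
K = P̄·Hᵀ·S⁻¹ = [-741/2384 -387/1192; -689/9536 1585/4768; -2283/9536 1515/4768]
x' = x̄ + K·y = [3567/2384, -5341/9536, 7409/9536]
P' = (I − K·H)·P̄ = [505/596 -827/2384 -249/2384; -827/2384 28801/9536 -19429/9536; -249/2384 -19429/9536 30553/9536]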